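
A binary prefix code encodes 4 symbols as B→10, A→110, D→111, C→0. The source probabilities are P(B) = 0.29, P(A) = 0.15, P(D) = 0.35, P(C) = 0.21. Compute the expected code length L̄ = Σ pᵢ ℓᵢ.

L̄ = Σ pᵢ·ℓᵢ = 0.29·2 + 0.15·3 + 0.35·3 + 0.21·1 = 2.29 bits/symbol.

2.29 bits/symbol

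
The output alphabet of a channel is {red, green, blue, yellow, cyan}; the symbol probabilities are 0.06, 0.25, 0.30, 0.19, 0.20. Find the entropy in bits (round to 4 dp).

H = −Σ pᵢ log₂ pᵢ.
−0.06·log₂(0.06) = 0.2435
−0.25·log₂(0.25) = 0.5000
−0.30·log₂(0.30) = 0.5211
−0.19·log₂(0.19) = 0.4552
−0.20·log₂(0.20) = 0.4644
Sum ≈ 2.1842 → 2.1842 bits.

2.1842 bits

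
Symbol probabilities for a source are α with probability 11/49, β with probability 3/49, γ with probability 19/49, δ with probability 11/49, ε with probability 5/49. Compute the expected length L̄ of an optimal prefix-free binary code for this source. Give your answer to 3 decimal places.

2.163 bits/symbol

Repeatedly combine the two least-probable nodes; the expected code length is the sum of the merged weights.
merge 3/49 + 5/49 → 8/49
merge 8/49 + 11/49 → 19/49
merge 11/49 + 19/49 → 30/49
merge 19/49 + 30/49 → 1
L = 8/49 + 19/49 + 30/49 + 1 = 106/49 ≈ 2.163 bits/symbol.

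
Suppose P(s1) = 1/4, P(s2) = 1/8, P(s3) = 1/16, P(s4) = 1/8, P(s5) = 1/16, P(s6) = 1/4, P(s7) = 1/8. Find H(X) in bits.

Each probability is a power of 1/2, so log₂(1/p) is an integer.
H = Σ p·log₂(1/p) = 1/4·2 + 1/8·3 + 1/16·4 + 1/8·3 + 1/16·4 + 1/4·2 + 1/8·3 = 2.625 bits.

2.625 bits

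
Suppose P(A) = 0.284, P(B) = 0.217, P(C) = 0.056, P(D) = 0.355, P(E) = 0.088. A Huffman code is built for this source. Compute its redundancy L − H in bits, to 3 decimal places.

Entropy H = −Σ p log₂ p ≈ 2.0659 bits.
Huffman merges: 7/125+11/125→18/125; 18/125+217/1000→361/1000; 71/250+71/200→639/1000; 361/1000+639/1000→1. L = 268/125 ≈ 2.1440.
L − H = 2.1440 − 2.0659 = 0.078 bits.

0.078 bits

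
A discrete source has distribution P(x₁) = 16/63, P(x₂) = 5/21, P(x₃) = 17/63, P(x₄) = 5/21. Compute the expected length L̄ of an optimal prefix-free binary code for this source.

Repeatedly combine the two least-probable nodes; the expected code length is the sum of the merged weights.
merge 5/21 + 5/21 → 10/21
merge 16/63 + 17/63 → 11/21
merge 10/21 + 11/21 → 1
L = 10/21 + 11/21 + 1 = 2 bits/symbol.

2 bits/symbol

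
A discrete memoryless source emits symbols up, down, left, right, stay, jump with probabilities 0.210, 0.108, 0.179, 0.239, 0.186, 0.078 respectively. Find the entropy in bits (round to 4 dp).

H = −Σ pᵢ log₂ pᵢ.
−0.210·log₂(0.210) = 0.4728
−0.108·log₂(0.108) = 0.3468
−0.179·log₂(0.179) = 0.4443
−0.239·log₂(0.239) = 0.4935
−0.186·log₂(0.186) = 0.4514
−0.078·log₂(0.078) = 0.2871
Sum ≈ 2.4958 → 2.4958 bits.

2.4958 bits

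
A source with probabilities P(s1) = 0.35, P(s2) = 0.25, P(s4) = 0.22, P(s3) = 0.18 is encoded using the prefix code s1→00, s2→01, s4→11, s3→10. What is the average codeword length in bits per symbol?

L̄ = Σ pᵢ·ℓᵢ = 0.35·2 + 0.25·2 + 0.22·2 + 0.18·2 = 2 bits/symbol.

2 bits/symbol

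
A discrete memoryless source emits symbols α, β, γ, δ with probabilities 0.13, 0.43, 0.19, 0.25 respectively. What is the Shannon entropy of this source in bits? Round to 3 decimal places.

H = −Σ pᵢ log₂ pᵢ.
−0.13·log₂(0.13) = 0.3826
−0.43·log₂(0.43) = 0.5236
−0.19·log₂(0.19) = 0.4552
−0.25·log₂(0.25) = 0.5000
Sum ≈ 1.8614 → 1.861 bits.

1.861 bits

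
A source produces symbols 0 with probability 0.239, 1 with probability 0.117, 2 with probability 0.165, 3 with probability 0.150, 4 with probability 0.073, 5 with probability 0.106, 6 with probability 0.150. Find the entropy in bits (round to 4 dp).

H = −Σ pᵢ log₂ pᵢ.
−0.239·log₂(0.239) = 0.4935
−0.117·log₂(0.117) = 0.3622
−0.165·log₂(0.165) = 0.4289
−0.150·log₂(0.150) = 0.4105
−0.073·log₂(0.073) = 0.2756
−0.106·log₂(0.106) = 0.3432
−0.150·log₂(0.150) = 0.4105
Sum ≈ 2.7245 → 2.7245 bits.

2.7245 bits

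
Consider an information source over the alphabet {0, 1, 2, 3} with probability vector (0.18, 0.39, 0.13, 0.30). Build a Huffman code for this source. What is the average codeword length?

Repeatedly combine the two least-probable nodes; the expected code length is the sum of the merged weights.
merge 13/100 + 9/50 → 31/100
merge 3/10 + 31/100 → 61/100
merge 39/100 + 61/100 → 1
L = 31/100 + 61/100 + 1 = 48/25 = 1.92 bits/symbol.

1.92 bits/symbol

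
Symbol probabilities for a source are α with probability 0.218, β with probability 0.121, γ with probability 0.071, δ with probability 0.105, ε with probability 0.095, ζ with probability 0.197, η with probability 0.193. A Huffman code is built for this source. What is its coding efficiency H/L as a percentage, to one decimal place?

Entropy H = −Σ p log₂ p ≈ 2.7025 bits.
Huffman merges: 71/1000+19/200→83/500; 21/200+121/1000→113/500; 83/500+193/1000→359/1000; 197/1000+109/500→83/200; 113/500+359/1000→117/200; 83/200+117/200→1. L = 2751/1000 ≈ 2.7510.
Efficiency = H/L = 2.7025/2.7510 = 98.2%.

98.2%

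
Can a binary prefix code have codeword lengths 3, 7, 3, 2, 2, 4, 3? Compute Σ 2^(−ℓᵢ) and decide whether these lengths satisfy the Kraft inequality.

With common denominator 2^7 = 128: Σ 2^(−ℓᵢ) = 16/128 + 1/128 + 16/128 + 32/128 + 32/128 + 8/128 + 16/128 = 121/128 = 0.9453125.
Kraft's inequality requires Σ ≤ 1; here Σ = 0.9453125 ≤ 1, so such a prefix code exists.

0.9453125; yes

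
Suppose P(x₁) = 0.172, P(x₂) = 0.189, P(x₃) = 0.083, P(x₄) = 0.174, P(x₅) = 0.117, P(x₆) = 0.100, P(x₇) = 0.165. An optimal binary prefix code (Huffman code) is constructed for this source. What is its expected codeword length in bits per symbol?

Repeatedly combine the two least-probable nodes; the expected code length is the sum of the merged weights.
merge 83/1000 + 1/10 → 183/1000
merge 117/1000 + 33/200 → 141/500
merge 43/250 + 87/500 → 173/500
merge 183/1000 + 189/1000 → 93/250
merge 141/500 + 173/500 → 157/250
merge 93/250 + 157/250 → 1
L = 183/1000 + 141/500 + 173/500 + 93/250 + 157/250 + 1 = 2811/1000 = 2.811 bits/symbol.

2.811 bits/symbol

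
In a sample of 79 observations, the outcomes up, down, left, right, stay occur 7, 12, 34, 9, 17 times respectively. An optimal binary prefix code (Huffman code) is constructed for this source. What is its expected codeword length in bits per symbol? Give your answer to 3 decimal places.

2.127 bits/symbol

Probabilities are the counts divided by 79.
Repeatedly combine the two least-probable nodes; the expected code length is the sum of the merged weights.
merge 7/79 + 9/79 → 16/79
merge 12/79 + 16/79 → 28/79
merge 17/79 + 28/79 → 45/79
merge 34/79 + 45/79 → 1
L = 16/79 + 28/79 + 45/79 + 1 = 168/79 ≈ 2.127 bits/symbol.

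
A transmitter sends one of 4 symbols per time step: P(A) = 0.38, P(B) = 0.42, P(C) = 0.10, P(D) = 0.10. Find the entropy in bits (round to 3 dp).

H = −Σ pᵢ log₂ pᵢ.
−0.38·log₂(0.38) = 0.5305
−0.42·log₂(0.42) = 0.5256
−0.10·log₂(0.10) = 0.3322
−0.10·log₂(0.10) = 0.3322
Sum ≈ 1.7205 → 1.720 bits.

1.720 bits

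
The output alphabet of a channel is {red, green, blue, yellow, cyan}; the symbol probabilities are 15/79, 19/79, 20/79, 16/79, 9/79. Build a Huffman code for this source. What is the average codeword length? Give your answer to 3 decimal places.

Repeatedly combine the two least-probable nodes; the expected code length is the sum of the merged weights.
merge 9/79 + 15/79 → 24/79
merge 16/79 + 19/79 → 35/79
merge 20/79 + 24/79 → 44/79
merge 35/79 + 44/79 → 1
L = 24/79 + 35/79 + 44/79 + 1 = 182/79 ≈ 2.304 bits/symbol.

2.304 bits/symbol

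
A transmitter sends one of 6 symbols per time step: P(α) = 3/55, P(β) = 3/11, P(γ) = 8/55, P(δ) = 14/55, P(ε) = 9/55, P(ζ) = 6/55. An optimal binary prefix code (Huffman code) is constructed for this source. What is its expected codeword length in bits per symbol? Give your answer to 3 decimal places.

Repeatedly combine the two least-probable nodes; the expected code length is the sum of the merged weights.
merge 3/55 + 6/55 → 9/55
merge 8/55 + 9/55 → 17/55
merge 9/55 + 14/55 → 23/55
merge 3/11 + 17/55 → 32/55
merge 23/55 + 32/55 → 1
L = 9/55 + 17/55 + 23/55 + 32/55 + 1 = 136/55 ≈ 2.473 bits/symbol.

2.473 bits/symbol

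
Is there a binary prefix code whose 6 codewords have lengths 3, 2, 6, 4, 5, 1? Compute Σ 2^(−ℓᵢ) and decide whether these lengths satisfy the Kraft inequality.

With common denominator 2^6 = 64: Σ 2^(−ℓᵢ) = 8/64 + 16/64 + 1/64 + 4/64 + 2/64 + 32/64 = 63/64 = 0.984375.
Kraft's inequality requires Σ ≤ 1; here Σ = 0.984375 ≤ 1, so such a prefix code exists.

0.984375; yes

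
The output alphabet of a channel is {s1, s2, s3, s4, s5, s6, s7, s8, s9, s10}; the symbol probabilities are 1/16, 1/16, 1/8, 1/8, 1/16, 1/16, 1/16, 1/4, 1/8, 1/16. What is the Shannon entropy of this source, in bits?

3.125 bits

Each probability is a power of 1/2, so log₂(1/p) is an integer.
H = Σ p·log₂(1/p) = 1/16·4 + 1/16·4 + 1/8·3 + 1/8·3 + 1/16·4 + 1/16·4 + 1/16·4 + 1/4·2 + 1/8·3 + 1/16·4 = 3.125 bits.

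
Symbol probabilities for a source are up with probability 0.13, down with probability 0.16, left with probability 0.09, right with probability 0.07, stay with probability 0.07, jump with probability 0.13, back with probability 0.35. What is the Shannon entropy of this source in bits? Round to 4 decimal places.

H = −Σ pᵢ log₂ pᵢ.
−0.13·log₂(0.13) = 0.3826
−0.16·log₂(0.16) = 0.4230
−0.09·log₂(0.09) = 0.3127
−0.07·log₂(0.07) = 0.2686
−0.07·log₂(0.07) = 0.2686
−0.13·log₂(0.13) = 0.3826
−0.35·log₂(0.35) = 0.5301
Sum ≈ 2.5682 → 2.5682 bits.

2.5682 bits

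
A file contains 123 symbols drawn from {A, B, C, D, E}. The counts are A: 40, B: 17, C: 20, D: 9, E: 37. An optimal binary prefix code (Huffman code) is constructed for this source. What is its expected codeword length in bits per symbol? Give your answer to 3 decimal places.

Probabilities are the counts divided by 123.
Repeatedly combine the two least-probable nodes; the expected code length is the sum of the merged weights.
merge 3/41 + 17/123 → 26/123
merge 20/123 + 26/123 → 46/123
merge 37/123 + 40/123 → 77/123
merge 46/123 + 77/123 → 1
L = 26/123 + 46/123 + 77/123 + 1 = 272/123 ≈ 2.211 bits/symbol.

2.211 bits/symbol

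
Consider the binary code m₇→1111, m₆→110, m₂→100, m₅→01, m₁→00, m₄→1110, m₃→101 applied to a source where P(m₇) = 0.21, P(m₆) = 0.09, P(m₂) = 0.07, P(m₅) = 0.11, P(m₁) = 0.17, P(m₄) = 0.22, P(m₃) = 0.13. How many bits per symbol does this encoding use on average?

L̄ = Σ pᵢ·ℓᵢ = 0.21·4 + 0.09·3 + 0.07·3 + 0.11·2 + 0.17·2 + 0.22·4 + 0.13·3 = 3.15 bits/symbol.

3.15 bits/symbol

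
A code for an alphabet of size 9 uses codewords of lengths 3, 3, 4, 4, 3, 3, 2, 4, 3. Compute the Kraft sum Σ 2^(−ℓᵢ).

With common denominator 2^4 = 16: Σ 2^(−ℓᵢ) = 2/16 + 2/16 + 1/16 + 1/16 + 2/16 + 2/16 + 4/16 + 1/16 + 2/16 = 17/16 = 1.0625.

1.0625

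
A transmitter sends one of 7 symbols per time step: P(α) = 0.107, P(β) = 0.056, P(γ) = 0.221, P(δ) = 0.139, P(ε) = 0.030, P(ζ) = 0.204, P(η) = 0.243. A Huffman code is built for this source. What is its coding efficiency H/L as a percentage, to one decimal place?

Entropy H = −Σ p log₂ p ≈ 2.5705 bits.
Huffman merges: 3/100+7/125→43/500; 43/500+107/1000→193/1000; 139/1000+193/1000→83/250; 51/250+221/1000→17/40; 243/1000+83/250→23/40; 17/40+23/40→1. L = 2611/1000 ≈ 2.6110.
Efficiency = H/L = 2.5705/2.6110 = 98.4%.

98.4%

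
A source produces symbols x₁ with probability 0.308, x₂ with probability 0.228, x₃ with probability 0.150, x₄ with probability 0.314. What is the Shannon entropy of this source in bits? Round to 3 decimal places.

1.945 bits

H = −Σ pᵢ log₂ pᵢ.
−0.308·log₂(0.308) = 0.5233
−0.228·log₂(0.228) = 0.4863
−0.150·log₂(0.150) = 0.4105
−0.314·log₂(0.314) = 0.5247
Sum ≈ 1.9449 → 1.945 bits.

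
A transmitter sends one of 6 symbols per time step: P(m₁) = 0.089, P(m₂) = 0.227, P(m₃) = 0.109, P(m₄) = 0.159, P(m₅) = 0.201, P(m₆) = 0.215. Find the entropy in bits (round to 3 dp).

H = −Σ pᵢ log₂ pᵢ.
−0.089·log₂(0.089) = 0.3106
−0.227·log₂(0.227) = 0.4856
−0.109·log₂(0.109) = 0.3485
−0.159·log₂(0.159) = 0.4218
−0.201·log₂(0.201) = 0.4653
−0.215·log₂(0.215) = 0.4768
Sum ≈ 2.5086 → 2.509 bits.

2.509 bits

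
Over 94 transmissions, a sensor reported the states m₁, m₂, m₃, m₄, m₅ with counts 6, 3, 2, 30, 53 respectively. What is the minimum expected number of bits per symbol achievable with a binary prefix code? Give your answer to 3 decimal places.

Probabilities are the counts divided by 94.
Repeatedly combine the two least-probable nodes; the expected code length is the sum of the merged weights.
merge 1/47 + 3/94 → 5/94
merge 5/94 + 3/47 → 11/94
merge 11/94 + 15/47 → 41/94
merge 41/94 + 53/94 → 1
L = 5/94 + 11/94 + 41/94 + 1 = 151/94 ≈ 1.606 bits/symbol.

1.606 bits/symbol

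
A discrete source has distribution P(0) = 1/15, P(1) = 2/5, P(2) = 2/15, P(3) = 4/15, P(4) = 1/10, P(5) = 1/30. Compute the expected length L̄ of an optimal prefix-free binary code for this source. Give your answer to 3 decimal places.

2.233 bits/symbol

Repeatedly combine the two least-probable nodes; the expected code length is the sum of the merged weights.
merge 1/30 + 1/15 → 1/10
merge 1/10 + 1/10 → 1/5
merge 2/15 + 1/5 → 1/3
merge 4/15 + 1/3 → 3/5
merge 2/5 + 3/5 → 1
L = 1/10 + 1/5 + 1/3 + 3/5 + 1 = 67/30 ≈ 2.233 bits/symbol.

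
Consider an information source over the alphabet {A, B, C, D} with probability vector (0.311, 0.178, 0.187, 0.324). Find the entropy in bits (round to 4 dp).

H = −Σ pᵢ log₂ pᵢ.
−0.311·log₂(0.311) = 0.5240
−0.178·log₂(0.178) = 0.4432
−0.187·log₂(0.187) = 0.4523
−0.324·log₂(0.324) = 0.5268
Sum ≈ 1.9464 → 1.9464 bits.

1.9464 bits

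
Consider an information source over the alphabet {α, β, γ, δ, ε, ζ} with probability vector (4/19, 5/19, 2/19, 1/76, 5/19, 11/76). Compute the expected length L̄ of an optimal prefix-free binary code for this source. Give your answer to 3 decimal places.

Repeatedly combine the two least-probable nodes; the expected code length is the sum of the merged weights.
merge 1/76 + 2/19 → 9/76
merge 9/76 + 11/76 → 5/19
merge 4/19 + 5/19 → 9/19
merge 5/19 + 5/19 → 10/19
merge 9/19 + 10/19 → 1
L = 9/76 + 5/19 + 9/19 + 10/19 + 1 = 181/76 ≈ 2.382 bits/symbol.

2.382 bits/symbol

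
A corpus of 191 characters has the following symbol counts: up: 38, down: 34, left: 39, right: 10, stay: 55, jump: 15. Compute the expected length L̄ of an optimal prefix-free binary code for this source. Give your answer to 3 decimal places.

2.440 bits/symbol

Probabilities are the counts divided by 191.
Repeatedly combine the two least-probable nodes; the expected code length is the sum of the merged weights.
merge 10/191 + 15/191 → 25/191
merge 25/191 + 34/191 → 59/191
merge 38/191 + 39/191 → 77/191
merge 55/191 + 59/191 → 114/191
merge 77/191 + 114/191 → 1
L = 25/191 + 59/191 + 77/191 + 114/191 + 1 = 466/191 ≈ 2.440 bits/symbol.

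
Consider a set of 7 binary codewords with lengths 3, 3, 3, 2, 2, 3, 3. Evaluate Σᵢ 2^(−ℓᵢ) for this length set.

With common denominator 2^3 = 8: Σ 2^(−ℓᵢ) = 1/8 + 1/8 + 1/8 + 2/8 + 2/8 + 1/8 + 1/8 = 9/8 = 1.125.

1.125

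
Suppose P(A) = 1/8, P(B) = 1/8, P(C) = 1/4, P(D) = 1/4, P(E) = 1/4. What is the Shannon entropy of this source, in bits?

Each probability is a power of 1/2, so log₂(1/p) is an integer.
H = Σ p·log₂(1/p) = 1/8·3 + 1/8·3 + 1/4·2 + 1/4·2 + 1/4·2 = 2.25 bits.

2.25 bits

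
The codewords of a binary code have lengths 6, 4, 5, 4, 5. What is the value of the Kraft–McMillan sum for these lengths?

With common denominator 2^6 = 64: Σ 2^(−ℓᵢ) = 1/64 + 4/64 + 2/64 + 4/64 + 2/64 = 13/64 = 0.203125.

0.203125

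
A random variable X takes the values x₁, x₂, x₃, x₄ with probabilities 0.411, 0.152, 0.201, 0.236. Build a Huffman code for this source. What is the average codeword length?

Repeatedly combine the two least-probable nodes; the expected code length is the sum of the merged weights.
merge 19/125 + 201/1000 → 353/1000
merge 59/250 + 353/1000 → 589/1000
merge 411/1000 + 589/1000 → 1
L = 353/1000 + 589/1000 + 1 = 971/500 = 1.942 bits/symbol.

1.942 bits/symbol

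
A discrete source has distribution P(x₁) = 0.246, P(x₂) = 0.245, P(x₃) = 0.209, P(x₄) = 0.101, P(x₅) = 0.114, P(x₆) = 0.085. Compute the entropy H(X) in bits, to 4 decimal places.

2.4604 bits

H = −Σ pᵢ log₂ pᵢ.
−0.246·log₂(0.246) = 0.4977
−0.245·log₂(0.245) = 0.4971
−0.209·log₂(0.209) = 0.4720
−0.101·log₂(0.101) = 0.3341
−0.114·log₂(0.114) = 0.3571
−0.085·log₂(0.085) = 0.3023
Sum ≈ 2.4604 → 2.4604 bits.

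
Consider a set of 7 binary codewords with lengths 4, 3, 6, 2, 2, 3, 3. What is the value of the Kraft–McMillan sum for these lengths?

0.953125

With common denominator 2^6 = 64: Σ 2^(−ℓᵢ) = 4/64 + 8/64 + 1/64 + 16/64 + 16/64 + 8/64 + 8/64 = 61/64 = 0.953125.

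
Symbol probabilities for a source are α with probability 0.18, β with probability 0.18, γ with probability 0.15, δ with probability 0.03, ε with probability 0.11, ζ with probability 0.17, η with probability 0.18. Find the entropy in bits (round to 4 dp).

2.6831 bits

H = −Σ pᵢ log₂ pᵢ.
−0.18·log₂(0.18) = 0.4453
−0.18·log₂(0.18) = 0.4453
−0.15·log₂(0.15) = 0.4105
−0.03·log₂(0.03) = 0.1518
−0.11·log₂(0.11) = 0.3503
−0.17·log₂(0.17) = 0.4346
−0.18·log₂(0.18) = 0.4453
Sum ≈ 2.6831 → 2.6831 bits.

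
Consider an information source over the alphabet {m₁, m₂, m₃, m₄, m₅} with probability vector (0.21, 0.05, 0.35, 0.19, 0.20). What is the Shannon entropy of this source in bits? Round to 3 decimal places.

2.139 bits

H = −Σ pᵢ log₂ pᵢ.
−0.21·log₂(0.21) = 0.4728
−0.05·log₂(0.05) = 0.2161
−0.35·log₂(0.35) = 0.5301
−0.19·log₂(0.19) = 0.4552
−0.20·log₂(0.20) = 0.4644
Sum ≈ 2.1386 → 2.139 bits.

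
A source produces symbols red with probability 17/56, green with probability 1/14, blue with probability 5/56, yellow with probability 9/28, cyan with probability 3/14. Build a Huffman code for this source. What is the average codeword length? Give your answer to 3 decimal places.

Repeatedly combine the two least-probable nodes; the expected code length is the sum of the merged weights.
merge 1/14 + 5/56 → 9/56
merge 9/56 + 3/14 → 3/8
merge 17/56 + 9/28 → 5/8
merge 3/8 + 5/8 → 1
L = 9/56 + 3/8 + 5/8 + 1 = 121/56 ≈ 2.161 bits/symbol.

2.161 bits/symbol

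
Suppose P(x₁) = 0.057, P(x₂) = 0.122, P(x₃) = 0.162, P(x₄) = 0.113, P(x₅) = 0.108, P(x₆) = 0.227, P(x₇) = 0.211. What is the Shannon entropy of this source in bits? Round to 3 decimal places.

H = −Σ pᵢ log₂ pᵢ.
−0.057·log₂(0.057) = 0.2356
−0.122·log₂(0.122) = 0.3703
−0.162·log₂(0.162) = 0.4254
−0.113·log₂(0.113) = 0.3555
−0.108·log₂(0.108) = 0.3468
−0.227·log₂(0.227) = 0.4856
−0.211·log₂(0.211) = 0.4736
Sum ≈ 2.6927 → 2.693 bits.

2.693 bits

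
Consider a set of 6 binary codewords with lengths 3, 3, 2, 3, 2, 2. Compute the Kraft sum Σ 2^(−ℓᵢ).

1.125

With common denominator 2^3 = 8: Σ 2^(−ℓᵢ) = 1/8 + 1/8 + 2/8 + 1/8 + 2/8 + 2/8 = 9/8 = 1.125.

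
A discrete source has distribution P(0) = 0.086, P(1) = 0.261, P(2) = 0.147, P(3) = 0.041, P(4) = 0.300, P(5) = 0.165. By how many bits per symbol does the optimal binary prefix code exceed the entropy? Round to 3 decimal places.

Entropy H = −Σ p log₂ p ≈ 2.3557 bits.
Huffman merges: 41/1000+43/500→127/1000; 127/1000+147/1000→137/500; 33/200+261/1000→213/500; 137/500+3/10→287/500; 213/500+287/500→1. L = 2401/1000 ≈ 2.4010.
L − H = 2.4010 − 2.3557 = 0.045 bits.

0.045 bits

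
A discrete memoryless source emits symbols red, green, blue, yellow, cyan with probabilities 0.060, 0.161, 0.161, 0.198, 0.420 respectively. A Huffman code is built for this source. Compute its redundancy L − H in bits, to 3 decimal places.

Entropy H = −Σ p log₂ p ≈ 2.0802 bits.
Huffman merges: 3/50+161/1000→221/1000; 161/1000+99/500→359/1000; 221/1000+359/1000→29/50; 21/50+29/50→1. L = 54/25 ≈ 2.1600.
L − H = 2.1600 − 2.0802 = 0.080 bits.

0.080 bits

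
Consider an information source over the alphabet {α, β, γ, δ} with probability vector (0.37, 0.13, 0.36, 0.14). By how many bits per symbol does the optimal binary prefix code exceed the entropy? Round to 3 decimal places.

Entropy H = −Σ p log₂ p ≈ 1.8411 bits.
Huffman merges: 13/100+7/50→27/100; 27/100+9/25→63/100; 37/100+63/100→1. L = 19/10 ≈ 1.9000.
L − H = 1.9000 − 1.8411 = 0.059 bits.

0.059 bits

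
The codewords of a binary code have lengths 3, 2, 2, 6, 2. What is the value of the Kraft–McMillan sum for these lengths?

0.890625

With common denominator 2^6 = 64: Σ 2^(−ℓᵢ) = 8/64 + 16/64 + 16/64 + 1/64 + 16/64 = 57/64 = 0.890625.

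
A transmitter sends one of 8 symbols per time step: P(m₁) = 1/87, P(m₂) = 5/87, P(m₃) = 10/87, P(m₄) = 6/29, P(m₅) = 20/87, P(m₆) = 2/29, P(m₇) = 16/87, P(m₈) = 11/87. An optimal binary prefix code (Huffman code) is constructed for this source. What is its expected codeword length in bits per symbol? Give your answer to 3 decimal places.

Repeatedly combine the two least-probable nodes; the expected code length is the sum of the merged weights.
merge 1/87 + 5/87 → 2/29
merge 2/29 + 2/29 → 4/29
merge 10/87 + 11/87 → 7/29
merge 4/29 + 16/87 → 28/87
merge 6/29 + 20/87 → 38/87
merge 7/29 + 28/87 → 49/87
merge 38/87 + 49/87 → 1
L = 2/29 + 4/29 + 7/29 + 28/87 + 38/87 + 49/87 + 1 = 241/87 ≈ 2.770 bits/symbol.

2.770 bits/symbol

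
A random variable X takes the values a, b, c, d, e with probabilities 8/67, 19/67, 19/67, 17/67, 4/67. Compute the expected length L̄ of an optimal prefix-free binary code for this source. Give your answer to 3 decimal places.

Repeatedly combine the two least-probable nodes; the expected code length is the sum of the merged weights.
merge 4/67 + 8/67 → 12/67
merge 12/67 + 17/67 → 29/67
merge 19/67 + 19/67 → 38/67
merge 29/67 + 38/67 → 1
L = 12/67 + 29/67 + 38/67 + 1 = 146/67 ≈ 2.179 bits/symbol.

2.179 bits/symbol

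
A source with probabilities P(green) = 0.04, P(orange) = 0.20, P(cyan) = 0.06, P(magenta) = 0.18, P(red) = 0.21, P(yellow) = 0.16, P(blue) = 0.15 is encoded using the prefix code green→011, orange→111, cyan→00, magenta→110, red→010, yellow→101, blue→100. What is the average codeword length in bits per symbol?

L̄ = Σ pᵢ·ℓᵢ = 0.04·3 + 0.20·3 + 0.06·2 + 0.18·3 + 0.21·3 + 0.16·3 + 0.15·3 = 2.94 bits/symbol.

2.94 bits/symbol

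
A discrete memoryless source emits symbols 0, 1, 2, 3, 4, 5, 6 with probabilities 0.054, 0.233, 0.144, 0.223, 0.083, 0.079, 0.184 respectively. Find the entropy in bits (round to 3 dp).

H = −Σ pᵢ log₂ pᵢ.
−0.054·log₂(0.054) = 0.2274
−0.233·log₂(0.233) = 0.4897
−0.144·log₂(0.144) = 0.4026
−0.223·log₂(0.223) = 0.4828
−0.083·log₂(0.083) = 0.2980
−0.079·log₂(0.079) = 0.2893
−0.184·log₂(0.184) = 0.4494
Sum ≈ 2.6391 → 2.639 bits.

2.639 bits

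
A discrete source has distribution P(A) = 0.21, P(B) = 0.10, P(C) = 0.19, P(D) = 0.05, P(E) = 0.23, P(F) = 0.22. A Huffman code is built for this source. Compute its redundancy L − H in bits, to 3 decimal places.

0.045 bits

Entropy H = −Σ p log₂ p ≈ 2.4446 bits.
Huffman merges: 1/20+1/10→3/20; 3/20+19/100→17/50; 21/100+11/50→43/100; 23/100+17/50→57/100; 43/100+57/100→1. L = 249/100 ≈ 2.4900.
L − H = 2.4900 − 2.4446 = 0.045 bits.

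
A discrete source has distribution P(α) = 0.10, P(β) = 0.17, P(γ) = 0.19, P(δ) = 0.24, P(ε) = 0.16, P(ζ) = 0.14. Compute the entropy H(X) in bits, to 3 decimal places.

2.536 bits

H = −Σ pᵢ log₂ pᵢ.
−0.10·log₂(0.10) = 0.3322
−0.17·log₂(0.17) = 0.4346
−0.19·log₂(0.19) = 0.4552
−0.24·log₂(0.24) = 0.4941
−0.16·log₂(0.16) = 0.4230
−0.14·log₂(0.14) = 0.3971
Sum ≈ 2.5363 → 2.536 bits.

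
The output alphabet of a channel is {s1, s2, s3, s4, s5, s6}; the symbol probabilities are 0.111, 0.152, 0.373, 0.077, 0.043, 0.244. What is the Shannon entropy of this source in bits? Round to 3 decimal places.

2.272 bits

H = −Σ pᵢ log₂ pᵢ.
−0.111·log₂(0.111) = 0.3520
−0.152·log₂(0.152) = 0.4131
−0.373·log₂(0.373) = 0.5307
−0.077·log₂(0.077) = 0.2848
−0.043·log₂(0.043) = 0.1952
−0.244·log₂(0.244) = 0.4966
Sum ≈ 2.2724 → 2.272 bits.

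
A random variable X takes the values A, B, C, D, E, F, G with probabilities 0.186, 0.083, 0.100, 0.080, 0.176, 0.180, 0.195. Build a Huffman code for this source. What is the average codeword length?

Repeatedly combine the two least-probable nodes; the expected code length is the sum of the merged weights.
merge 2/25 + 83/1000 → 163/1000
merge 1/10 + 163/1000 → 263/1000
merge 22/125 + 9/50 → 89/250
merge 93/500 + 39/200 → 381/1000
merge 263/1000 + 89/250 → 619/1000
merge 381/1000 + 619/1000 → 1
L = 163/1000 + 263/1000 + 89/250 + 381/1000 + 619/1000 + 1 = 1391/500 = 2.782 bits/symbol.

2.782 bits/symbol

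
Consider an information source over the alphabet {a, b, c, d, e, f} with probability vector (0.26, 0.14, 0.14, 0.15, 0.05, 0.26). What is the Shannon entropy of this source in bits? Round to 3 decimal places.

H = −Σ pᵢ log₂ pᵢ.
−0.26·log₂(0.26) = 0.5053
−0.14·log₂(0.14) = 0.3971
−0.14·log₂(0.14) = 0.3971
−0.15·log₂(0.15) = 0.4105
−0.05·log₂(0.05) = 0.2161
−0.26·log₂(0.26) = 0.5053
Sum ≈ 2.4314 → 2.431 bits.

2.431 bits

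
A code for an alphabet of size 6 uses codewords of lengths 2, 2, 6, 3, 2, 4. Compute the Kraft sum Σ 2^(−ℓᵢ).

With common denominator 2^6 = 64: Σ 2^(−ℓᵢ) = 16/64 + 16/64 + 1/64 + 8/64 + 16/64 + 4/64 = 61/64 = 0.953125.

0.953125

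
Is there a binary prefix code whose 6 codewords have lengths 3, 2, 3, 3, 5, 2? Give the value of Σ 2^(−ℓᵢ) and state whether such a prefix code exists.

With common denominator 2^5 = 32: Σ 2^(−ℓᵢ) = 4/32 + 8/32 + 4/32 + 4/32 + 1/32 + 8/32 = 29/32 = 0.90625.
Kraft's inequality requires Σ ≤ 1; here Σ = 0.90625 ≤ 1, so such a prefix code exists.

0.90625; yes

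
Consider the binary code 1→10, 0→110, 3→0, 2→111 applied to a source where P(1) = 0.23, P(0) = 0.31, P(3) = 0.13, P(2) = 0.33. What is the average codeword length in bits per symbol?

L̄ = Σ pᵢ·ℓᵢ = 0.23·2 + 0.31·3 + 0.13·1 + 0.33·3 = 2.51 bits/symbol.

2.51 bits/symbol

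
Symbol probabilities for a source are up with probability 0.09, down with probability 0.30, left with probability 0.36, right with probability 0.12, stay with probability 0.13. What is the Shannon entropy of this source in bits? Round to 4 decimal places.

H = −Σ pᵢ log₂ pᵢ.
−0.09·log₂(0.09) = 0.3127
−0.30·log₂(0.30) = 0.5211
−0.36·log₂(0.36) = 0.5306
−0.12·log₂(0.12) = 0.3671
−0.13·log₂(0.13) = 0.3826
Sum ≈ 2.1141 → 2.1141 bits.

2.1141 bits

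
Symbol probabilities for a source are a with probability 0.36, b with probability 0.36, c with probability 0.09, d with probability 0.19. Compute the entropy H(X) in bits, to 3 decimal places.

1.829 bits

H = −Σ pᵢ log₂ pᵢ.
−0.36·log₂(0.36) = 0.5306
−0.36·log₂(0.36) = 0.5306
−0.09·log₂(0.09) = 0.3127
−0.19·log₂(0.19) = 0.4552
Sum ≈ 1.8291 → 1.829 bits.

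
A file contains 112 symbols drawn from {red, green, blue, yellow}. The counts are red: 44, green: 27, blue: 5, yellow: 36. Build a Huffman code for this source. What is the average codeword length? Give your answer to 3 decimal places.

Probabilities are the counts divided by 112.
Repeatedly combine the two least-probable nodes; the expected code length is the sum of the merged weights.
merge 5/112 + 27/112 → 2/7
merge 2/7 + 9/28 → 17/28
merge 11/28 + 17/28 → 1
L = 2/7 + 17/28 + 1 = 53/28 ≈ 1.893 bits/symbol.

1.893 bits/symbol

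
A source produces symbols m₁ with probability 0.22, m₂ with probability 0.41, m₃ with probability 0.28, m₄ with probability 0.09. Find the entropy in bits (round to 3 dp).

1.835 bits

H = −Σ pᵢ log₂ pᵢ.
−0.22·log₂(0.22) = 0.4806
−0.41·log₂(0.41) = 0.5274
−0.28·log₂(0.28) = 0.5142
−0.09·log₂(0.09) = 0.3127
Sum ≈ 1.8348 → 1.835 bits.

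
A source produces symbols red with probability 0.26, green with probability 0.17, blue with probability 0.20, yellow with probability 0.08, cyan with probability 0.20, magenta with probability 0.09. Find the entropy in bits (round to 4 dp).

2.4728 bits

H = −Σ pᵢ log₂ pᵢ.
−0.26·log₂(0.26) = 0.5053
−0.17·log₂(0.17) = 0.4346
−0.20·log₂(0.20) = 0.4644
−0.08·log₂(0.08) = 0.2915
−0.20·log₂(0.20) = 0.4644
−0.09·log₂(0.09) = 0.3127
Sum ≈ 2.4728 → 2.4728 bits.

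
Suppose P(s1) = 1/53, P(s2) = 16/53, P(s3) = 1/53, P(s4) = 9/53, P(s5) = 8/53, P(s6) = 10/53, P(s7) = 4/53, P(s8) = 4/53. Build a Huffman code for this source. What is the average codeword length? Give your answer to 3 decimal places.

2.660 bits/symbol

Repeatedly combine the two least-probable nodes; the expected code length is the sum of the merged weights.
merge 1/53 + 1/53 → 2/53
merge 2/53 + 4/53 → 6/53
merge 4/53 + 6/53 → 10/53
merge 8/53 + 9/53 → 17/53
merge 10/53 + 10/53 → 20/53
merge 16/53 + 17/53 → 33/53
merge 20/53 + 33/53 → 1
L = 2/53 + 6/53 + 10/53 + 17/53 + 20/53 + 33/53 + 1 = 141/53 ≈ 2.660 bits/symbol.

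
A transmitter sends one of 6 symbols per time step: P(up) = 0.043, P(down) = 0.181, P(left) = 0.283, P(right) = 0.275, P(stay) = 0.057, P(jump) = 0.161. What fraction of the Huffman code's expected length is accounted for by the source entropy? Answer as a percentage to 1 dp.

Entropy H = −Σ p log₂ p ≈ 2.3289 bits.
Huffman merges: 43/1000+57/1000→1/10; 1/10+161/1000→261/1000; 181/1000+261/1000→221/500; 11/40+283/1000→279/500; 221/500+279/500→1. L = 2361/1000 ≈ 2.3610.
Efficiency = H/L = 2.3289/2.3610 = 98.6%.

98.6%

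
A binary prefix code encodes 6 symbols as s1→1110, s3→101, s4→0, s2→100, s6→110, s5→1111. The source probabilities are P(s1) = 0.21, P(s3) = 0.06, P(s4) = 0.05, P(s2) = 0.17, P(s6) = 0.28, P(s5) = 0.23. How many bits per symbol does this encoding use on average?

3.34 bits/symbol

L̄ = Σ pᵢ·ℓᵢ = 0.21·4 + 0.06·3 + 0.05·1 + 0.17·3 + 0.28·3 + 0.23·4 = 3.34 bits/symbol.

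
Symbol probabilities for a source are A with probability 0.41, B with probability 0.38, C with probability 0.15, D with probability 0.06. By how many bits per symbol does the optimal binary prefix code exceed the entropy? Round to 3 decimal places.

Entropy H = −Σ p log₂ p ≈ 1.7119 bits.
Huffman merges: 3/50+3/20→21/100; 21/100+19/50→59/100; 41/100+59/100→1. L = 9/5 ≈ 1.8000.
L − H = 1.8000 − 1.7119 = 0.088 bits.

0.088 bits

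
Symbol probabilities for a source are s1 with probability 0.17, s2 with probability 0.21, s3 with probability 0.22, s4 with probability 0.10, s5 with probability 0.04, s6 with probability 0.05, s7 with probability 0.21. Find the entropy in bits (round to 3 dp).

H = −Σ pᵢ log₂ pᵢ.
−0.17·log₂(0.17) = 0.4346
−0.21·log₂(0.21) = 0.4728
−0.22·log₂(0.22) = 0.4806
−0.10·log₂(0.10) = 0.3322
−0.04·log₂(0.04) = 0.1858
−0.05·log₂(0.05) = 0.2161
−0.21·log₂(0.21) = 0.4728
Sum ≈ 2.5949 → 2.595 bits.

2.595 bits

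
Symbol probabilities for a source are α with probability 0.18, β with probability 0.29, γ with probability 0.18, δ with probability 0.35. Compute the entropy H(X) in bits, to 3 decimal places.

H = −Σ pᵢ log₂ pᵢ.
−0.18·log₂(0.18) = 0.4453
−0.29·log₂(0.29) = 0.5179
−0.18·log₂(0.18) = 0.4453
−0.35·log₂(0.35) = 0.5301
Sum ≈ 1.9386 → 1.939 bits.

1.939 bits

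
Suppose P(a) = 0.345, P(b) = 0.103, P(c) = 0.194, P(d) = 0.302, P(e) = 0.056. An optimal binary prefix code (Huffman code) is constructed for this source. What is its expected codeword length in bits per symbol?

Repeatedly combine the two least-probable nodes; the expected code length is the sum of the merged weights.
merge 7/125 + 103/1000 → 159/1000
merge 159/1000 + 97/500 → 353/1000
merge 151/500 + 69/200 → 647/1000
merge 353/1000 + 647/1000 → 1
L = 159/1000 + 353/1000 + 647/1000 + 1 = 2159/1000 = 2.159 bits/symbol.

2.159 bits/symbol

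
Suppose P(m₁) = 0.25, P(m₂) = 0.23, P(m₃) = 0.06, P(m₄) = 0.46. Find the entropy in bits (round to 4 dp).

1.7465 bits

H = −Σ pᵢ log₂ pᵢ.
−0.25·log₂(0.25) = 0.5000
−0.23·log₂(0.23) = 0.4877
−0.06·log₂(0.06) = 0.2435
−0.46·log₂(0.46) = 0.5153
Sum ≈ 1.7465 → 1.7465 bits.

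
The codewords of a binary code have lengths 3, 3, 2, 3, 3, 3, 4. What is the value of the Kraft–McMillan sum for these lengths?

With common denominator 2^4 = 16: Σ 2^(−ℓᵢ) = 2/16 + 2/16 + 4/16 + 2/16 + 2/16 + 2/16 + 1/16 = 15/16 = 0.9375.

0.9375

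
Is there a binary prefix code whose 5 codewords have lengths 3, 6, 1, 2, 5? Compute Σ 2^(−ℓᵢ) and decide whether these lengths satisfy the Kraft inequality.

0.921875; yes

With common denominator 2^6 = 64: Σ 2^(−ℓᵢ) = 8/64 + 1/64 + 32/64 + 16/64 + 2/64 = 59/64 = 0.921875.
Kraft's inequality requires Σ ≤ 1; here Σ = 0.921875 ≤ 1, so such a prefix code exists.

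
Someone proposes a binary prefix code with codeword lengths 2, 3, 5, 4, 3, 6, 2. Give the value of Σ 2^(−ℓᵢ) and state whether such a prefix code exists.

With common denominator 2^6 = 64: Σ 2^(−ℓᵢ) = 16/64 + 8/64 + 2/64 + 4/64 + 8/64 + 1/64 + 16/64 = 55/64 = 0.859375.
Kraft's inequality requires Σ ≤ 1; here Σ = 0.859375 ≤ 1, so such a prefix code exists.

0.859375; yes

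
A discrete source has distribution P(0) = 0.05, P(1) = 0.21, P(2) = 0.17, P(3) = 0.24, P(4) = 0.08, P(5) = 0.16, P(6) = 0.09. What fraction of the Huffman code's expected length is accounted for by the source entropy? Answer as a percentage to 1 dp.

Entropy H = −Σ p log₂ p ≈ 2.6448 bits.
Huffman merges: 1/20+2/25→13/100; 9/100+13/100→11/50; 4/25+17/100→33/100; 21/100+11/50→43/100; 6/25+33/100→57/100; 43/100+57/100→1. L = 67/25 ≈ 2.6800.
Efficiency = H/L = 2.6448/2.6800 = 98.7%.

98.7%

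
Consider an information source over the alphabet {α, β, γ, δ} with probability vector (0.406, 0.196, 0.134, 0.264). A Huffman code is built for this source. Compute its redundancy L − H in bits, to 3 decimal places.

0.039 bits

Entropy H = −Σ p log₂ p ≈ 1.8846 bits.
Huffman merges: 67/500+49/250→33/100; 33/125+33/100→297/500; 203/500+297/500→1. L = 481/250 ≈ 1.9240.
L − H = 1.9240 − 1.8846 = 0.039 bits.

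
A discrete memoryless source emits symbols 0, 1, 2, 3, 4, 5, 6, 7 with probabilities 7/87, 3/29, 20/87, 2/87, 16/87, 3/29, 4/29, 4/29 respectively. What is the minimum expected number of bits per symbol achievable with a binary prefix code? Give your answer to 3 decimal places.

Repeatedly combine the two least-probable nodes; the expected code length is the sum of the merged weights.
merge 2/87 + 7/87 → 3/29
merge 3/29 + 3/29 → 6/29
merge 3/29 + 4/29 → 7/29
merge 4/29 + 16/87 → 28/87
merge 6/29 + 20/87 → 38/87
merge 7/29 + 28/87 → 49/87
merge 38/87 + 49/87 → 1
L = 3/29 + 6/29 + 7/29 + 28/87 + 38/87 + 49/87 + 1 = 250/87 ≈ 2.874 bits/symbol.

2.874 bits/symbol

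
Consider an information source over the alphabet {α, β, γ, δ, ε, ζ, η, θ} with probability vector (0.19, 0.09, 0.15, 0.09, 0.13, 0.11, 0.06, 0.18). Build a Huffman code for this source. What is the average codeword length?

2.96 bits/symbol

Repeatedly combine the two least-probable nodes; the expected code length is the sum of the merged weights.
merge 3/50 + 9/100 → 3/20
merge 9/100 + 11/100 → 1/5
merge 13/100 + 3/20 → 7/25
merge 3/20 + 9/50 → 33/100
merge 19/100 + 1/5 → 39/100
merge 7/25 + 33/100 → 61/100
merge 39/100 + 61/100 → 1
L = 3/20 + 1/5 + 7/25 + 33/100 + 39/100 + 61/100 + 1 = 74/25 = 2.96 bits/symbol.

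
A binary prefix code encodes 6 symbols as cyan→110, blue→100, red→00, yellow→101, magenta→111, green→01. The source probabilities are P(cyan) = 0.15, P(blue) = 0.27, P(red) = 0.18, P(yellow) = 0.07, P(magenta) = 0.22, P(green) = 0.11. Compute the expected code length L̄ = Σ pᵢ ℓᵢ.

2.71 bits/symbol

L̄ = Σ pᵢ·ℓᵢ = 0.15·3 + 0.27·3 + 0.18·2 + 0.07·3 + 0.22·3 + 0.11·2 = 2.71 bits/symbol.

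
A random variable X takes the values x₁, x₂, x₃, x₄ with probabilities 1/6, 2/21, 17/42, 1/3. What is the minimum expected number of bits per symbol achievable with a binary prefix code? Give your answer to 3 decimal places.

Repeatedly combine the two least-probable nodes; the expected code length is the sum of the merged weights.
merge 2/21 + 1/6 → 11/42
merge 11/42 + 1/3 → 25/42
merge 17/42 + 25/42 → 1
L = 11/42 + 25/42 + 1 = 13/7 ≈ 1.857 bits/symbol.

1.857 bits/symbol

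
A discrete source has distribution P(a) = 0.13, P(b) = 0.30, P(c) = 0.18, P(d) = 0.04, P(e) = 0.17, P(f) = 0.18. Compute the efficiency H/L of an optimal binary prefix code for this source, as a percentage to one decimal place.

Entropy H = −Σ p log₂ p ≈ 2.4147 bits.
Huffman merges: 1/25+13/100→17/100; 17/100+17/100→17/50; 9/50+9/50→9/25; 3/10+17/50→16/25; 9/25+16/25→1. L = 251/100 ≈ 2.5100.
Efficiency = H/L = 2.4147/2.5100 = 96.2%.

96.2%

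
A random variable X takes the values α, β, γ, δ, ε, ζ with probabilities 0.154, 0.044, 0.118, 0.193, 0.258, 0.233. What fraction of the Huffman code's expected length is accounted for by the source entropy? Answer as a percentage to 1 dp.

Entropy H = −Σ p log₂ p ≈ 2.4297 bits.
Huffman merges: 11/250+59/500→81/500; 77/500+81/500→79/250; 193/1000+233/1000→213/500; 129/500+79/250→287/500; 213/500+287/500→1. L = 1239/500 ≈ 2.4780.
Efficiency = H/L = 2.4297/2.4780 = 98.1%.

98.1%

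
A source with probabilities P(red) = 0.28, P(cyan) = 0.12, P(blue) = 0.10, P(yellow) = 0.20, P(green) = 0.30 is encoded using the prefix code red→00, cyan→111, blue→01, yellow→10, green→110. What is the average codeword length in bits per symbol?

L̄ = Σ pᵢ·ℓᵢ = 0.28·2 + 0.12·3 + 0.10·2 + 0.20·2 + 0.30·3 = 2.42 bits/symbol.

2.42 bits/symbol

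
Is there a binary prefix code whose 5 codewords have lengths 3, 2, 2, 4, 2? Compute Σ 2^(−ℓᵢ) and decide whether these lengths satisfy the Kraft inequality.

0.9375; yes

With common denominator 2^4 = 16: Σ 2^(−ℓᵢ) = 2/16 + 4/16 + 4/16 + 1/16 + 4/16 = 15/16 = 0.9375.
Kraft's inequality requires Σ ≤ 1; here Σ = 0.9375 ≤ 1, so such a prefix code exists.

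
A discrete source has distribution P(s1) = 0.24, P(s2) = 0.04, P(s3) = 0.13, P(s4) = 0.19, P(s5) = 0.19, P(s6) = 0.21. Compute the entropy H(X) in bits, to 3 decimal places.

H = −Σ pᵢ log₂ pᵢ.
−0.24·log₂(0.24) = 0.4941
−0.04·log₂(0.04) = 0.1858
−0.13·log₂(0.13) = 0.3826
−0.19·log₂(0.19) = 0.4552
−0.19·log₂(0.19) = 0.4552
−0.21·log₂(0.21) = 0.4728
Sum ≈ 2.4458 → 2.446 bits.

2.446 bits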